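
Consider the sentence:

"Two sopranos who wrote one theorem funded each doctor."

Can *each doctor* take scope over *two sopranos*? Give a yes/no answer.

Yes

The RC *who wrote one theorem* is an island, but *each doctor* is not inside it — it is the matrix object, a clausemate of *two sopranos*.
Ordinary QR to a clause-peripheral position gives the wide-scope LF for the lower DP.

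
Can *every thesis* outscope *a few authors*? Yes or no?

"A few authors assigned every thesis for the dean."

Yes

*every thesis* and *a few authors* are in the same minimal clause.
Since no island is crossed, the inverse ordering is licensed alongside surface scope.
The sentence is scopally ambiguous between *a few authors* > *every thesis* and *every thesis* > *a few authors*.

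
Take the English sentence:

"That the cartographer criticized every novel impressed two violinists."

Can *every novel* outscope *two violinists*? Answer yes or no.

No

Structurally, *every novel* is inside the sentential subject *that the cartographer criticized every novel*.
The subject-island constraint blocks QR out of a clausal subject.
The ordering *every novel* > *two violinists* is therefore underivable.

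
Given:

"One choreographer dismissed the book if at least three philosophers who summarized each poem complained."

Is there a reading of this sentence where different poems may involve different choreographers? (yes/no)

No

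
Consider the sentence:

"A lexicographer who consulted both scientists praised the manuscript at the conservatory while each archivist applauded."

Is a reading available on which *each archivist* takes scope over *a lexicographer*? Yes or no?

No

*each archivist* occurs within the adjunct clause *while each archivist applauded*.
Adverbial clauses are not L-marked, so they are barriers for QR — the quantifier cannot escape the adjunct.
*each archivist* > *a lexicographer* would require crossing that boundary, which is illicit.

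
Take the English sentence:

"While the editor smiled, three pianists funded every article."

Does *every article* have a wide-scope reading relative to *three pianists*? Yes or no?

Yes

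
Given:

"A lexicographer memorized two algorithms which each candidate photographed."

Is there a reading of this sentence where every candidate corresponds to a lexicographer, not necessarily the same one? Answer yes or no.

That reading corresponds to *each candidate* > *a lexicographer*.
*each candidate* is embedded in the relative clause *which each candidate photographed* modifying *two algorithms*.
Relative clauses are scope islands: a quantifier cannot QR out of a relative clause to take scope in the matrix clause.
Hence only narrow scope for *each candidate* (under *a lexicographer*) survives.

No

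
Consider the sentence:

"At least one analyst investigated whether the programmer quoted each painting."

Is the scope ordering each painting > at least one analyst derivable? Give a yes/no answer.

No

The target quantifier *each painting* is part of the embedded question *whether the programmer quoted each painting*.
An indirect question is a wh-island; the filled [Spec,CP] blocks QR across the CP edge.
So the wide-scope reading for *each painting* is blocked.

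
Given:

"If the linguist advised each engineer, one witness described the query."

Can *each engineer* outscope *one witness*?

No

The DP *each engineer* is contained in the adjunct clause *if the linguist advised each engineer*.
Adjuncts are opaque for quantifier raising; a quantifier in an adjunct stays inside it.
*each engineer* > *one witness* would require crossing that boundary, which is illicit.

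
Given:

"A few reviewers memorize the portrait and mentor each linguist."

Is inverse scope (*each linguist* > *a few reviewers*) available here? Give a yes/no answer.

No

*each linguist* sits inside one conjunct of the coordinate structure (*mentor each linguist*).
QR out of a conjunct would have to apply non-ATB, which the CSC forbids.
*each linguist* is confined to the island and cannot take scope over *a few reviewers*.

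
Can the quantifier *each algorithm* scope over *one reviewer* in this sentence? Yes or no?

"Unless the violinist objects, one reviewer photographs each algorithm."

The adjunct island is irrelevant here — *each algorithm* and *one reviewer* are both in the matrix clause.
Clause-internal QR can adjoin the lower DP above the subject, yielding the inverse reading.

Yes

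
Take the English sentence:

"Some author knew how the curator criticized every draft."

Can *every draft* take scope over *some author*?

*every draft* occurs within the embedded question *how the curator criticized every draft*.
QR across an interrogative CP boundary is ruled out as a wh-island violation.
*every draft* is confined to the island and cannot take scope over *some author*.

No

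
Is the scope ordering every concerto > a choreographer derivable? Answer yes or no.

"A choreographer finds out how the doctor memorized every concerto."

No

*every concerto* occurs within the embedded question *how the doctor memorized every concerto*.
An indirect question is a wh-island; the filled [Spec,CP] blocks QR across the CP edge.
Hence only narrow scope for *every concerto* (under *a choreographer*) survives.
(Only the surface reading survives: one fixed choreographer with respect to all the relevant concertos.)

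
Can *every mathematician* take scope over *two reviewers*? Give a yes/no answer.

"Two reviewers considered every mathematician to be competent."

*every mathematician* is an ECM subject; ECM complements are not islands, and the embedded quantifier may take matrix scope.
Clause-internal QR can adjoin the lower DP above the subject, yielding the inverse reading.

Yes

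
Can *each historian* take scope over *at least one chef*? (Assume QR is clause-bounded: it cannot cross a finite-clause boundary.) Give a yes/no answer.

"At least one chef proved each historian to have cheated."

*each historian* is the subject of an ECM infinitive — the infinitival complement of an ECM verb is not a scope island, so *each historian* can raise into the matrix clause.
QR within a single clause is free, so the lower quantifier may take scope over the higher one.

Yes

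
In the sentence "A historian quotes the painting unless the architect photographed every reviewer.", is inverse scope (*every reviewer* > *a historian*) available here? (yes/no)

No

*every reviewer* is embedded in the adjunct clause *unless the architect photographed every reviewer*.
Scope out of an adjunct clause is unavailable: QR respects the adjunct-island constraint.
The inverse ordering *every reviewer* > *a historian* is therefore underivable.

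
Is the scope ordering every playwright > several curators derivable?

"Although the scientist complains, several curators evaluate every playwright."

The adjunct clause does not contain *every playwright*, which is the matrix object.
QR within a single clause is free, so the lower quantifier may take scope over the higher one.
The sentence is scopally ambiguous between *several curators* > *every playwright* and *every playwright* > *several curators*.

Yes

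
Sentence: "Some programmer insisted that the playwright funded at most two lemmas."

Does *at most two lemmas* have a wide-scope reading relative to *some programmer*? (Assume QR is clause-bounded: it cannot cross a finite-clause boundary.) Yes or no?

No

The target quantifier *at most two lemmas* is part of the finite complement clause *that the playwright funded at most two lemmas*.
With QR restricted to its own tensed clause, the embedded quantifier cannot reach a matrix scope position.
So *at most two lemmas* cannot raise high enough to outscope *some programmer*; only the surface ordering *some programmer* > *at most two lemmas* is available.
(Only the surface reading survives: one fixed programmer with respect to all the relevant lemmas.)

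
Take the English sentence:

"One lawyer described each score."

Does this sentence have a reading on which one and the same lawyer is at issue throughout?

That reading corresponds to *one lawyer* > *each score*.
That is the surface-scope ordering, which is always one of the available readings — island constraints only ever restrict inverse scope.

Yes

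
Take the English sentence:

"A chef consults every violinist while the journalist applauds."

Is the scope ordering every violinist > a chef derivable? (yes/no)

The adjunct island is irrelevant here — *every violinist* and *a chef* are both in the matrix clause.
Clause-internal QR can adjoin the lower DP above the subject, yielding the inverse reading.

Yes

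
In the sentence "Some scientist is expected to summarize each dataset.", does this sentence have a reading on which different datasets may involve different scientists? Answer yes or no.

Yes

That reading corresponds to *each dataset* > *some scientist*.
*each dataset* is inside a raising infinitive, which is transparent to QR (no CP barrier), so it behaves as a matrix argument.
QR within a single clause is free, so the lower quantifier may take scope over the higher one.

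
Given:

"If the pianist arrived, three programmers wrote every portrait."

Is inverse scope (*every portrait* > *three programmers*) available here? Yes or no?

Neither queried DP is inside the adjunct, so the adjunct-island constraint does not apply.
With no island boundary between them, the object can take inverse scope over the subject via ordinary QR within the clause.
So *every portrait* > *three programmers* is among the available readings.

Yes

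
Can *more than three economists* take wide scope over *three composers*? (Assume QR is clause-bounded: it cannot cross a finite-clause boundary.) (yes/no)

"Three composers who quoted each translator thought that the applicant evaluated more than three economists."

*more than three economists* is embedded in the finite complement clause *that the applicant evaluated more than three economists*.
With QR restricted to its own tensed clause, the embedded quantifier cannot reach a matrix scope position.
So *more than three economists* cannot raise to a position above *three composers*.

No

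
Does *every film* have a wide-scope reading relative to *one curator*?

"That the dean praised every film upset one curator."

*every film* is embedded in the sentential subject *that the dean praised every film*.
Clausal subjects are scope islands; QR from inside the subject into the matrix is barred.
*every film* is confined to the island and cannot take scope over *one curator*.

No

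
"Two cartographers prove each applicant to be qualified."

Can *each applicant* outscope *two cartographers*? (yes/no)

Yes

*each applicant* is an ECM subject; ECM complements are not islands, and the embedded quantifier may take matrix scope.
Ordinary QR to a clause-peripheral position gives the wide-scope LF for the lower DP.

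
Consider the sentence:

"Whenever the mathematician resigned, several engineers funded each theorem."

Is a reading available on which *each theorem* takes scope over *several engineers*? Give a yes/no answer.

Yes

Although there is an adjunct clause, *each theorem* is in the main clause, not inside the adjunct.
Ordinary QR to a clause-peripheral position gives the wide-scope LF for the lower DP.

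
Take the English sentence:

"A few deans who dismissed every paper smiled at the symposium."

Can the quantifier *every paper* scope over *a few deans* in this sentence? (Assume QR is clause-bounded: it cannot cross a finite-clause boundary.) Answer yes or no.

No

The DP *every paper* is contained in the relative clause *who dismissed every paper*.
Relative clauses block scope extraction: QR cannot target a position outside the modified NP.
So *every paper* cannot raise high enough to outscope *a few deans*; only the surface ordering *a few deans* > *every paper* is available.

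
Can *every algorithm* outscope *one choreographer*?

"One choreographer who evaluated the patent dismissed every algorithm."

Although the sentence contains a relative clause (*who evaluated the patent*), *every algorithm* is outside it, in the matrix VP.
Ordinary QR to a clause-peripheral position gives the wide-scope LF for the lower DP.

Yes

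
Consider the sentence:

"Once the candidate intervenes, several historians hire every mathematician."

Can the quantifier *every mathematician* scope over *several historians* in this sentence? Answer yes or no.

Yes

*every mathematician* is a matrix argument; the adjunct is an island but the target quantifier is outside it.
With no island boundary between them, the object can take inverse scope over the subject via ordinary QR within the clause.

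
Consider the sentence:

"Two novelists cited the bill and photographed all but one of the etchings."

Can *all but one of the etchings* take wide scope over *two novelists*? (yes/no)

No

The DP *all but one of the etchings* is contained in one conjunct of the coordinate structure (*photographed all but one of the etchings*).
QR out of a conjunct would have to apply non-ATB, which the CSC forbids.
Hence only narrow scope for *all but one of the etchings* (under *two novelists*) survives.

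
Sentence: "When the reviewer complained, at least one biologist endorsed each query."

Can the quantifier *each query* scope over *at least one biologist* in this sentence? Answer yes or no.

Yes

*each query* is a matrix argument; the adjunct is an island but the target quantifier is outside it.
QR within a single clause is free, so the lower quantifier may take scope over the higher one.
Both orderings are possible: *at least one biologist* > *each query* and *each query* > *at least one biologist*.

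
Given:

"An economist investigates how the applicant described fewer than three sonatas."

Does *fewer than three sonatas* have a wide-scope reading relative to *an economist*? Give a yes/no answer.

*fewer than three sonatas* sits inside the embedded question *how the applicant described fewer than three sonatas*.
An indirect question is a wh-island; the filled [Spec,CP] blocks QR across the CP edge.
The inverse ordering *fewer than three sonatas* > *an economist* is therefore underivable.

No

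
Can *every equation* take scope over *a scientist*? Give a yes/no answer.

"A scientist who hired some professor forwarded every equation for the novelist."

Yes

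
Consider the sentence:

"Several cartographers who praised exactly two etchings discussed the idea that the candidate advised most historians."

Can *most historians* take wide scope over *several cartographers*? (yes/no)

*most historians* occurs within the complex NP *the idea that the candidate advised most historians*.
The complex NP is opaque for QR — the quantifier is frozen inside the noun's complement.
*most historians* is confined to the island and cannot take scope over *several cartographers*.

No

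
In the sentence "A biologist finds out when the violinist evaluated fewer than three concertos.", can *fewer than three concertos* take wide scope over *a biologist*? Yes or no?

The DP *fewer than three concertos* is contained in the embedded question *when the violinist evaluated fewer than three concertos*.
The wh-island constraint blocks QR out of an embedded interrogative.
Hence only narrow scope for *fewer than three concertos* (under *a biologist*) survives.
(Only the surface reading survives: one fixed biologist with respect to all the relevant concertos.)

No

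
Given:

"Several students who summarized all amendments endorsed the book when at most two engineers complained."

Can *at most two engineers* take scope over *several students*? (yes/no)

Structurally, *at most two engineers* is inside the adjunct clause *when at most two engineers complained*.
Since the clause is an adjunct (not a complement), the Adjunct Condition blocks QR across its edge.
Hence only narrow scope for *at most two engineers* (under *several students*) survives.

No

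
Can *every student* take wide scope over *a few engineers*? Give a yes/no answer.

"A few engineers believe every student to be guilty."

Yes

The ECM infinitive is scope-transparent — *every student* is free to raise above *a few engineers*.
Clause-internal QR can adjoin the lower DP above the subject, yielding the inverse reading.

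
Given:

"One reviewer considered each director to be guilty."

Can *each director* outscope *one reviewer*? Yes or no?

Yes

*each director* is the subject of an ECM infinitive — the infinitival complement of an ECM verb is not a scope island, so *each director* can raise into the matrix clause.
Clause-internal QR can adjoin the lower DP above the subject, yielding the inverse reading.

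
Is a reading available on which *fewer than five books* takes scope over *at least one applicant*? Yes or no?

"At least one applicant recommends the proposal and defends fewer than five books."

No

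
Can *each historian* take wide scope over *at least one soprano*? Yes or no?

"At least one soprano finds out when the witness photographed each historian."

No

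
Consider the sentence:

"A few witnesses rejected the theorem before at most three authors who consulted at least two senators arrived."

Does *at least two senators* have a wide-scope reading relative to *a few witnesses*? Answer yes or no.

No

Structurally, *at least two senators* is inside the relative clause *who consulted at least two senators*, which is itself inside the adjunct *before at most three authors who consulted at least two senators arrived*.
The quantifier would have to escape first the RC and then the adjunct — two independent island violations.
The inverse ordering *at least two senators* > *a few witnesses* is therefore underivable.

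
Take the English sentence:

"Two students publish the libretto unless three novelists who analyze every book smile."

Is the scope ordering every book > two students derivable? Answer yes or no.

Structurally, *every book* is inside the relative clause *who analyze every book*, which is itself inside the adjunct *unless three novelists who analyze every book smile*.
Nested islands: the RC island is itself inside an adjunct island, so wide scope is doubly excluded.
*every book* is confined to the island and cannot take scope over *two students*.

No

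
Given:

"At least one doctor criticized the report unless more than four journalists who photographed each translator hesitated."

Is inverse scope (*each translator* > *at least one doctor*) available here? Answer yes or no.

No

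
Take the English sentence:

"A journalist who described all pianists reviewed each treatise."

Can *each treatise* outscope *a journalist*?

Yes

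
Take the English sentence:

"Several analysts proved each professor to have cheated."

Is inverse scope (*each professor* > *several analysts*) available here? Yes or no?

Yes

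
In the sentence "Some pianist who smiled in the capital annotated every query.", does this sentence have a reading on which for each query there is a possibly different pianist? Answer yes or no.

This is the *every query* > *some pianist* reading.
*every query* sits in the matrix clause, not in the relative clause on *some pianist*.
With no island boundary between them, the object can take inverse scope over the subject via ordinary QR within the clause.
The sentence is scopally ambiguous between *some pianist* > *every query* and *every query* > *some pianist*.

Yes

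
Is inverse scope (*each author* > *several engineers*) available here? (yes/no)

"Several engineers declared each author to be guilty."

The ECM infinitive is scope-transparent — *each author* is free to raise above *several engineers*.
No island intervenes, so both surface and inverse scope are derivable.
So *each author* > *several engineers* is among the available readings.

Yes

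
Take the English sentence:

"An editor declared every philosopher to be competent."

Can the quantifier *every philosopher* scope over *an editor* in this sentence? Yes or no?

Yes

This is an ECM construction: *every philosopher* is the infinitival subject, Case-marked by the matrix verb, and the infinitive is transparent for QR.
Nothing blocks QR of the lower DP to a position above the higher one, so inverse scope is available.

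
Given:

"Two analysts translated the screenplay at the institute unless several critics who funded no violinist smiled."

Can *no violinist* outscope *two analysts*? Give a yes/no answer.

The DP *no violinist* is contained in the relative clause *who funded no violinist*, which is itself inside the adjunct *unless several critics who funded no violinist smiled*.
Two island boundaries intervene — the relative clause and the adjunct. Either alone would block QR.
*no violinist* is confined to the island and cannot take scope over *two analysts*.

No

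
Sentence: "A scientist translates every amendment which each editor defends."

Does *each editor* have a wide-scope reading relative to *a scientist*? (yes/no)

No

*each editor* occurs within the relative clause *which each editor defends* modifying *every amendment*.
The relative clause forms an island for QR, so the quantifier is confined to the head noun's restrictor.
*each editor* is confined to the island and cannot take scope over *a scientist*.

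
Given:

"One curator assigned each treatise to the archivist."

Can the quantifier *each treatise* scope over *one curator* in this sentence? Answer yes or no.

Yes

*each treatise* is the matrix object and *one curator* the matrix subject; the two are clausemates.
Clause-internal QR can adjoin the lower DP above the subject, yielding the inverse reading.
So *each treatise* > *one curator* is among the available readings.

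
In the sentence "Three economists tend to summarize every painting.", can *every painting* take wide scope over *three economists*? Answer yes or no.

Infinitival complements of raising predicates do not block QR; *every painting* and *three economists* are effectively clausemates.
Since no island is crossed, the inverse ordering is licensed alongside surface scope.

Yes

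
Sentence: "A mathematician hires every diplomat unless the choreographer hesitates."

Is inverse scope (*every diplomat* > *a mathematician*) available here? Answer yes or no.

The adjunct clause does not contain *every diplomat*, which is the matrix object.
Since no island is crossed, the inverse ordering is licensed alongside surface scope.

Yes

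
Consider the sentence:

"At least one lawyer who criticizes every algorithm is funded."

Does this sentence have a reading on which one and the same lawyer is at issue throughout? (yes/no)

That reading corresponds to *at least one lawyer* > *every algorithm*.
Surface scope (*at least one lawyer* > *every algorithm*) is always derivable; islands only block QR, not in-situ interpretation.

Yes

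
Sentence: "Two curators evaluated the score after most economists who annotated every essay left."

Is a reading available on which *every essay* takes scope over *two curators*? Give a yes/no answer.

No

*every essay* is embedded in the relative clause *who annotated every essay*, which is itself inside the adjunct *after most economists who annotated every essay left*.
Nested islands: the RC island is itself inside an adjunct island, so wide scope is doubly excluded.
So *every essay* cannot raise high enough to outscope *two curators*; only the surface ordering *two curators* > *every essay* is available.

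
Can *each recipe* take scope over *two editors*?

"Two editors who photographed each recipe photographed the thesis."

No

Structurally, *each recipe* is inside the relative clause *who photographed each recipe*.
The relative clause forms an island for QR, so the quantifier is confined to the head noun's restrictor.
The inverse ordering *each recipe* > *two editors* is therefore underivable.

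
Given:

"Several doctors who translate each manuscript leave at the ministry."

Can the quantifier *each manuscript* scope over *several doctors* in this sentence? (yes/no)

No

The target quantifier *each manuscript* is part of the relative clause *who translate each manuscript*.
Relative clauses are scope islands: a quantifier cannot QR out of a relative clause to take scope in the matrix clause.
Hence only narrow scope for *each manuscript* (under *several doctors*) survives.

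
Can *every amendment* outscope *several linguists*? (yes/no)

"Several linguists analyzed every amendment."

Both DPs are arguments of the same predicate; there is no clause or island boundary between them.
QR within a single clause is free, so the lower quantifier may take scope over the higher one.

Yes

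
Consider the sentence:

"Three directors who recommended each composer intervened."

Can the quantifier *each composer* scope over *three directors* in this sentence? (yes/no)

No

The target quantifier *each composer* is part of the relative clause *who recommended each composer*.
Relative clauses block scope extraction: QR cannot target a position outside the modified NP.
*each composer* > *three directors* would require crossing that boundary, which is illicit.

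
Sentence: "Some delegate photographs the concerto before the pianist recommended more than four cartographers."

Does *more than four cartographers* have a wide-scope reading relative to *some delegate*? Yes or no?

The target quantifier *more than four cartographers* is part of the adjunct clause *before the pianist recommended more than four cartographers*.
Adjuncts are opaque for quantifier raising; a quantifier in an adjunct stays inside it.
So the wide-scope reading for *more than four cartographers* is blocked.
(Only the surface reading survives: one fixed delegate with respect to all the relevant cartographers.)

No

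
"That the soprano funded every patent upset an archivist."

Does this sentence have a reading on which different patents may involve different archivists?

No

This is the *every patent* > *an archivist* reading.
*every patent* is embedded in the sentential subject *that the soprano funded every patent*.
Clausal subjects are scope islands; QR from inside the subject into the matrix is barred.
So *every patent* cannot raise to a position above *an archivist*.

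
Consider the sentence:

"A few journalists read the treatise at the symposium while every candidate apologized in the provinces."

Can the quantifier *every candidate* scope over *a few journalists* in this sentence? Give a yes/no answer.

No

*every candidate* sits inside the adjunct clause *while every candidate apologized in the provinces*.
Since the clause is an adjunct (not a complement), the Adjunct Condition blocks QR across its edge.
The inverse ordering *every candidate* > *a few journalists* is therefore underivable.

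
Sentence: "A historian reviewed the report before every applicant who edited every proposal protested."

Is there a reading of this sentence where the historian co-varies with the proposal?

No

That reading corresponds to *every proposal* > *a historian*.
*every proposal* sits inside the relative clause *who edited every proposal*, which is itself inside the adjunct *before every applicant who edited every proposal protested*.
Even if one barrier were somehow void, the other would still block QR.
There is no licit LF on which *every proposal* c-commands *a historian*.
(Only the surface reading survives: one fixed historian with respect to all the relevant proposals.)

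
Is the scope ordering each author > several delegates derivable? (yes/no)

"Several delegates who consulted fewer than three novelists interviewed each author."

Yes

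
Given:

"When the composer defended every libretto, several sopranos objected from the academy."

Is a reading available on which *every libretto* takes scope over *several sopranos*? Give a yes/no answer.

*every libretto* sits inside the adjunct clause *when the composer defended every libretto*.
Adjunct clauses are scope islands: a quantifier inside an adjunct cannot raise into the matrix clause.
The ordering *every libretto* > *several sopranos* is therefore underivable.

No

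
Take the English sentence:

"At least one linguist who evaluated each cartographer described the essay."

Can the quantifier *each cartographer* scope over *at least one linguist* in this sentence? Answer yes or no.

No

Structurally, *each cartographer* is inside the relative clause *who evaluated each cartographer*.
Relative clauses are scope islands: a quantifier cannot QR out of a relative clause to take scope in the matrix clause.
So the wide-scope reading for *each cartographer* is blocked.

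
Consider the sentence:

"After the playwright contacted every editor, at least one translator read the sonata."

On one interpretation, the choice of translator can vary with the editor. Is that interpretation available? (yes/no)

The described interpretation is the *every editor* > *at least one translator* scoping.
Structurally, *every editor* is inside the adjunct clause *after the playwright contacted every editor*.
Adjuncts are opaque for quantifier raising; a quantifier in an adjunct stays inside it.
So *every editor* cannot raise to a position above *at least one translator*.

No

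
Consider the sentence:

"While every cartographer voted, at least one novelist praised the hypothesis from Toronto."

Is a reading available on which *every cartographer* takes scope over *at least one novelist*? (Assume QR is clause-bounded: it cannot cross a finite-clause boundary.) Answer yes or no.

Structurally, *every cartographer* is inside the adjunct clause *while every cartographer voted*.
Scope out of an adjunct clause is unavailable: QR respects the adjunct-island constraint.
The ordering *every cartographer* > *at least one novelist* is therefore underivable.

No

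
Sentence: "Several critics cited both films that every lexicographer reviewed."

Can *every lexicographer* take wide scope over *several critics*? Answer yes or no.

*every lexicographer* sits inside the relative clause *that every lexicographer reviewed* modifying *both films*.
QR out of a relative clause is ruled out by the relative-clause island constraint.
So *every lexicographer* cannot raise to a position above *several critics*.

No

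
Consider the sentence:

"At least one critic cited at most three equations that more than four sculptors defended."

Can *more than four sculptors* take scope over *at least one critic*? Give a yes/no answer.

The target quantifier *more than four sculptors* is part of the relative clause *that more than four sculptors defended* modifying *at most three equations*.
The relative clause forms an island for QR, so the quantifier is confined to the head noun's restrictor.
So the wide-scope reading for *more than four sculptors* is blocked.
(Only the surface reading survives: one fixed critic with respect to all the relevant sculptors.)

No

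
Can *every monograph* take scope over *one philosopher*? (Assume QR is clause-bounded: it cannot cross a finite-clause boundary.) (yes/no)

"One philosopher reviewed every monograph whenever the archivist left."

Yes

*every monograph* is a matrix argument; the adjunct is an island but the target quantifier is outside it.
Nothing blocks QR of the lower DP to a position above the higher one, so inverse scope is available.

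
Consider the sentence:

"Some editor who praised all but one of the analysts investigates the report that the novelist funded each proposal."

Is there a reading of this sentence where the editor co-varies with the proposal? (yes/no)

The paraphrase describes the scope ordering *each proposal* > *some editor*.
Structurally, *each proposal* is inside the complex NP *the report that the novelist funded each proposal*.
The complex NP is opaque for QR — the quantifier is frozen inside the noun's complement.
So *each proposal* cannot raise high enough to outscope *some editor*; only the surface ordering *some editor* > *each proposal* is available.

No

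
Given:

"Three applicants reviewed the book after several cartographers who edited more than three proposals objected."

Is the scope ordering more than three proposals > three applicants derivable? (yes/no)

No

*more than three proposals* occurs within the relative clause *who edited more than three proposals*, which is itself inside the adjunct *after several cartographers who edited more than three proposals objected*.
Even if one barrier were somehow void, the other would still block QR.
There is no licit LF on which *more than three proposals* c-commands *three applicants*.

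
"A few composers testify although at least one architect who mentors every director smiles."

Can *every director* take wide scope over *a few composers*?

*every director* sits inside the relative clause *who mentors every director*, which is itself inside the adjunct *although at least one architect who mentors every director smiles*.
Nested islands: the RC island is itself inside an adjunct island, so wide scope is doubly excluded.
So the wide-scope reading for *every director* is blocked.

No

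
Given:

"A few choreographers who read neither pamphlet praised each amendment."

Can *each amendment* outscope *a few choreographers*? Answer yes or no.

Yes

The RC *who read neither pamphlet* is an island, but *each amendment* is not inside it — it is the matrix object, a clausemate of *a few choreographers*.
Since no island is crossed, the inverse ordering is licensed alongside surface scope.
The sentence is scopally ambiguous between *a few choreographers* > *each amendment* and *each amendment* > *a few choreographers*.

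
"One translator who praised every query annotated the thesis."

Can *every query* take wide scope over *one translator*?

The DP *every query* is contained in the relative clause *who praised every query*.
The relative clause forms an island for QR, so the quantifier is confined to the head noun's restrictor.
*every query* is confined to the island and cannot take scope over *one translator*.

No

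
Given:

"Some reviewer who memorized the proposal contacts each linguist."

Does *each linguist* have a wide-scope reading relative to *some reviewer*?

Yes

*each linguist* is a matrix argument; only *some reviewer* is modified by the relative clause *who memorized the proposal*, so the RC island is irrelevant to the target quantifier.
With no island boundary between them, the object can take inverse scope over the subject via ordinary QR within the clause.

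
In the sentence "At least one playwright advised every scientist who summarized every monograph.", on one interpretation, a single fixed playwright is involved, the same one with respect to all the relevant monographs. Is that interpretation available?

The paraphrase describes the scope ordering *at least one playwright* > *every monograph*.
Nothing needs to raise for *at least one playwright* > *every monograph*, so no island constraint is at stake.

Yes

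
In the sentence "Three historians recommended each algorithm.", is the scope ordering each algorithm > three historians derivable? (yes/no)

*each algorithm* is the matrix object and *three historians* the matrix subject; the two are clausemates.
No island intervenes, so both surface and inverse scope are derivable.

Yes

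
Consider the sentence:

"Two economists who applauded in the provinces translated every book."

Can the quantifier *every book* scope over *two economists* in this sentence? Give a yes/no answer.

*every book* sits in the matrix clause, not in the relative clause on *two economists*.
With no island boundary between them, the object can take inverse scope over the subject via ordinary QR within the clause.

Yes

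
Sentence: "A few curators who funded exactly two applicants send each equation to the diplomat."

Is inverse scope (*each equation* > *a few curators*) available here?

Yes

Although the sentence contains a relative clause (*who funded exactly two applicants*), *each equation* is outside it, in the matrix VP.
QR within a single clause is free, so the lower quantifier may take scope over the higher one.
So *each equation* > *a few curators* is among the available readings.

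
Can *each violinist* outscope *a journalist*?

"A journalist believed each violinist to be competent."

ECM infinitives lack a CP barrier, so *each violinist* can QR over the matrix subject *a journalist*.
Since no island is crossed, the inverse ordering is licensed alongside surface scope.

Yes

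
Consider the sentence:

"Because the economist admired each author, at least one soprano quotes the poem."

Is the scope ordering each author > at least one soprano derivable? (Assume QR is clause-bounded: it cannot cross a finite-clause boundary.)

No

Structurally, *each author* is inside the adjunct clause *because the economist admired each author*.
Adjuncts are opaque for quantifier raising; a quantifier in an adjunct stays inside it.
*each author* is confined to the island and cannot take scope over *at least one soprano*.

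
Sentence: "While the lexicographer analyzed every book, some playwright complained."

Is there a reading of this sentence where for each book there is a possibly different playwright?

No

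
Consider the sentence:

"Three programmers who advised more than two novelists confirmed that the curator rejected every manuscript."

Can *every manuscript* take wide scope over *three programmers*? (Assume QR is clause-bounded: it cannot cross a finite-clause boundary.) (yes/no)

No

The target quantifier *every manuscript* is part of the finite complement clause *that the curator rejected every manuscript*.
QR is clause-bounded, so the finite complement is a scope island for the embedded quantifier.
So *every manuscript* cannot raise to a position above *three programmers*.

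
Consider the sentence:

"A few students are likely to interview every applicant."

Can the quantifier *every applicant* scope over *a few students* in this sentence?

Yes

Raising constructions are monoclausal for scope purposes; *every applicant* is not separated from *a few students* by any island.
Since no island is crossed, the inverse ordering is licensed alongside surface scope.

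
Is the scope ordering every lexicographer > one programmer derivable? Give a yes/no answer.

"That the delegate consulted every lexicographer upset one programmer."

No

*every lexicographer* is embedded in the sentential subject *that the delegate consulted every lexicographer*.
Sentential subjects are islands: a quantifier inside the subject clause cannot raise over the matrix predicate.
*every lexicographer* is confined to the island and cannot take scope over *one programmer*.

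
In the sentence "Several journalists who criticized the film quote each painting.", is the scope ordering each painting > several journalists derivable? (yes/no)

Yes

The relative clause *who criticized the film* modifies *several journalists*, but *each painting* is not inside that relative clause — it is an argument of the matrix verb.
With no island boundary between them, the object can take inverse scope over the subject via ordinary QR within the clause.
So *each painting* > *several journalists* is among the available readings.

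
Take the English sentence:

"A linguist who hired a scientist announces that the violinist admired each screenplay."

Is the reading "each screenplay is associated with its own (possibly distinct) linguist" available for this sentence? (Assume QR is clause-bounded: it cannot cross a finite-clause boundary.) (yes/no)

No

The paraphrase describes the scope ordering *each screenplay* > *a linguist*.
Structurally, *each screenplay* is inside the finite complement clause *that the violinist admired each screenplay*.
Given the clause-boundedness assumption, QR cannot cross the finite CP into the matrix.
There is no licit LF on which *each screenplay* c-commands *a linguist*.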